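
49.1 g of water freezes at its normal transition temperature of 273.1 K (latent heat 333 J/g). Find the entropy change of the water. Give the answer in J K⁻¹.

ΔS = -59.9 J/K

Heat released by the substance: Q = −mL = −49.1 × 333 = −16350.3 J.
At constant T, ΔS = Q_rev/T = −16350.3 / 273.1 = -59.9 J/K.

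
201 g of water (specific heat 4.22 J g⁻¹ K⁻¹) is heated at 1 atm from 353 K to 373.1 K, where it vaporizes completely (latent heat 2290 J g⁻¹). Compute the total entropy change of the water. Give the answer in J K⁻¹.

ΔS = 1280 J/K

Warming step: ΔS₁ = m c ln(T_tr/T_i) = 201 × 4.22 × ln(373.1/353) = 46.97 J/K.
Phase change: ΔS₂ = +mL/T_tr = 201 × 2290 / 373.1 = 1234 J/K.
ΔS_total = (46.97) + (1234) = 1280 J/K.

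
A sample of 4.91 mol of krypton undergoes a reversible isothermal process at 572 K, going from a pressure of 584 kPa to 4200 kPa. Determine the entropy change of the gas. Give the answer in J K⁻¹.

For an isothermal ideal gas ΔS_gas = nR ln(P₁/P₂) = 4.91 × 8.314 × ln(584/4200) = -80.5 J/K.

ΔS_gas = -80.5 J/K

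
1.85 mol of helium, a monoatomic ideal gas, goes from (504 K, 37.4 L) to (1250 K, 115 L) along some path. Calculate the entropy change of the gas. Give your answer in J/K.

Entropy is a state function: ΔS = nC_V ln(T₂/T₁) + nR ln(V₂/V₁), with C_V = 3R/2 = 12.47 J mol⁻¹ K⁻¹ for a monoatomic ideal gas.
ΔS = 1.85 × [12.47 × ln(1250/504) + 8.314 × ln(115/37.4)] = 38.2 J/K.

ΔS = 38.2 J/K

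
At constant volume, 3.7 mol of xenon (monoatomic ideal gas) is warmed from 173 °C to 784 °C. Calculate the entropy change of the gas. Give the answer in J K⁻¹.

In kelvin: T₁ = 446.15 K, T₂ = 1057.15 K. At constant volume, ΔS = nC_V ln(T₂/T₁) with C_V = 3R/2 = 12.47 J mol⁻¹ K⁻¹.
ΔS = 3.7 × 12.47 × ln(1057.15/446.15) = 39.8 J/K.

ΔS = 39.8 J/K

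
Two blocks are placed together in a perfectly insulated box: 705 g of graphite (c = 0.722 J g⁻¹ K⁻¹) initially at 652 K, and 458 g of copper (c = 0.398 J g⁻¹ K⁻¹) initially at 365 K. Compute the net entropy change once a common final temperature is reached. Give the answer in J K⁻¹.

ΔS_total = 20.5 J/K

Energy balance: T_f = (m₁c₁T₁ + m₂c₂T₂)/(m₁c₁ + m₂c₂) = 576.32 K.
ΔS₁ = m₁c₁ ln(T_f/T₁) = 509.01 × ln(576.32/652) = -62.8 J/K.
ΔS₂ = m₂c₂ ln(T_f/T₂) = 182.284 × ln(576.32/365) = 83.26 J/K.
ΔS_total = -62.8 + 83.26 = 20.5 J/K.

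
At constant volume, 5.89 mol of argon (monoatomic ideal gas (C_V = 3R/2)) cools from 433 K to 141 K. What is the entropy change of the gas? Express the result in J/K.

ΔS = -82.4 J/K

At constant volume, ΔS = nC_V ln(T₂/T₁) with C_V = 3R/2 = 12.47 J mol⁻¹ K⁻¹.
ΔS = 5.89 × 12.47 × ln(141/433) = -82.4 J/K.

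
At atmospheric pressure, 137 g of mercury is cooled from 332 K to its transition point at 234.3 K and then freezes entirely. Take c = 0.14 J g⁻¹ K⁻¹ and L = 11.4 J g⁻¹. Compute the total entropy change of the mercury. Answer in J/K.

ΔS = -13.4 J/K

Cooling step: ΔS₁ = m c ln(T_tr/T_i) = 137 × 0.14 × ln(234.3/332) = -6.685 J/K.
Phase change: ΔS₂ = −mL/T_tr = −137 × 11.4 / 234.3 = -6.666 J/K.
ΔS_total = (-6.685) + (-6.666) = -13.4 J/K.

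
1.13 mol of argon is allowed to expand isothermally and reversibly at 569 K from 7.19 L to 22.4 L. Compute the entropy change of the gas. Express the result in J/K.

For an isothermal ideal gas ΔS_gas = nR ln(V₂/V₁) = 1.13 × 8.314 × ln(22.4/7.19) = 10.7 J/K.

ΔS_gas = 10.7 J/K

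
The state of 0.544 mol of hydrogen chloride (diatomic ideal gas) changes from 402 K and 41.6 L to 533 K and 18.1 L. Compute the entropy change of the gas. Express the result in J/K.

ΔS = -0.574 J/K

Entropy is a state function: ΔS = nC_V ln(T₂/T₁) + nR ln(V₂/V₁), with C_V = 5R/2 = 20.79 J mol⁻¹ K⁻¹ for a diatomic ideal gas.
ΔS = 0.544 × [20.79 × ln(533/402) + 8.314 × ln(18.1/41.6)] = -0.574 J/K.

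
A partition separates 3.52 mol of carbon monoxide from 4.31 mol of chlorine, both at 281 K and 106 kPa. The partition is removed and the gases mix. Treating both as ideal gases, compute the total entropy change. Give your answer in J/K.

Mole fractions: x_A = 3.52/7.83 = 0.45, x_B = 0.55.
ΔS_mix = −R(n_A ln x_A + n_B ln x_B) = −8.314 × (3.52 ln 0.45 + 4.31 ln 0.55) = 44.8 J/K.

ΔS_mix = 44.8 J/K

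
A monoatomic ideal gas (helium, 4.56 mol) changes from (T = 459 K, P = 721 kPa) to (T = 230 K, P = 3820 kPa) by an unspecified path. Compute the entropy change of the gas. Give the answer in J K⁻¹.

ΔS = -129 J/K

ΔS = nC_p ln(T₂/T₁) − nR ln(P₂/P₁), with C_p = 5R/2 = 20.79 J mol⁻¹ K⁻¹ for a monoatomic ideal gas.
ΔS = 4.56 × [20.79 × ln(230/459) − 8.314 × ln(3820/721)] = -129 J/K.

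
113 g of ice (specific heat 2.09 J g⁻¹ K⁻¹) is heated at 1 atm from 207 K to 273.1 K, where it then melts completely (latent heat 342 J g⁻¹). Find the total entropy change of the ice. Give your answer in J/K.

ΔS = 207 J/K

Warming step: ΔS₁ = m c ln(T_tr/T_i) = 113 × 2.09 × ln(273.1/207) = 65.45 J/K.
Phase change: ΔS₂ = +mL/T_tr = 113 × 342 / 273.1 = 141.5 J/K.
ΔS_total = (65.45) + (141.5) = 207 J/K.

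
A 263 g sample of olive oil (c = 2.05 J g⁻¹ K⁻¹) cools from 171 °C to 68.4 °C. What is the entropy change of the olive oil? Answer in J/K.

ΔS = -142 J/K

In kelvin: T₁ = 444.15 K, T₂ = 341.55 K. ΔS = ∫dQ_rev/T = m c ln(T₂/T₁) = 263 × 2.05 × ln(341.55/444.15) = -142 J/K.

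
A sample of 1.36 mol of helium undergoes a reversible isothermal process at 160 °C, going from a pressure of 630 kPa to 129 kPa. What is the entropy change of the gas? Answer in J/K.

For an isothermal ideal gas ΔS_gas = nR ln(P₁/P₂) = 1.36 × 8.314 × ln(630/129) = 17.9 J/K.

ΔS_gas = 17.9 J/K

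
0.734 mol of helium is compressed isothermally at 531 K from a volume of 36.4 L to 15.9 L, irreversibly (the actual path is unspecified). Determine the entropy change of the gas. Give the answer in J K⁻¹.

Entropy is a state function, so ΔS_gas depends only on the end states.
For an isothermal ideal gas ΔS_gas = nR ln(V₂/V₁) = 0.734 × 8.314 × ln(15.9/36.4) = -5.05 J/K.

ΔS_gas = -5.05 J/K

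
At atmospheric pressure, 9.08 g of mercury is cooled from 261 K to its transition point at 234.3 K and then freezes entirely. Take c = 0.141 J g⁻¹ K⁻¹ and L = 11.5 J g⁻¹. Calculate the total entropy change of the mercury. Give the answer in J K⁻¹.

ΔS = -0.584 J/K

Cooling step: ΔS₁ = m c ln(T_tr/T_i) = 9.08 × 0.141 × ln(234.3/261) = -0.1382 J/K.
Phase change: ΔS₂ = −mL/T_tr = −9.08 × 11.5 / 234.3 = -0.4457 J/K.
ΔS_total = (-0.1382) + (-0.4457) = -0.584 J/K.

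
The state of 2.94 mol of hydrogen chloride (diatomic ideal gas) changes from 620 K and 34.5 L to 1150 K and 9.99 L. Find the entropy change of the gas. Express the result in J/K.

Entropy is a state function: ΔS = nC_V ln(T₂/T₁) + nR ln(V₂/V₁), with C_V = 5R/2 = 20.79 J mol⁻¹ K⁻¹ for a diatomic ideal gas.
ΔS = 2.94 × [20.79 × ln(1150/620) + 8.314 × ln(9.99/34.5)] = 7.46 J/K.

ΔS = 7.46 J/K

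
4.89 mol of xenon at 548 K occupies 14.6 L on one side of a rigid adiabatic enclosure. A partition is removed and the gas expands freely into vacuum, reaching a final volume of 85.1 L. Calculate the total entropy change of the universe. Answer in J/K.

ΔS_universe = 71.7 J/K

For an ideal gas in free expansion Q = 0 and W = 0, so T is unchanged.
Entropy is a state function; using a reversible isothermal path, ΔS_gas = nR ln(V₂/V₁) = 4.89 × 8.314 × ln(85.1/14.6) = 71.7 J/K.
The insulated surroundings exchange no heat, so ΔS_surr = 0 and ΔS_universe = ΔS_gas.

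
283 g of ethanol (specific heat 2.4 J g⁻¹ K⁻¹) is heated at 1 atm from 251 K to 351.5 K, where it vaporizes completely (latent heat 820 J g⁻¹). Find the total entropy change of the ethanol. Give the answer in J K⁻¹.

ΔS = 889 J/K

Warming step: ΔS₁ = m c ln(T_tr/T_i) = 283 × 2.4 × ln(351.5/251) = 228.7 J/K.
Phase change: ΔS₂ = +mL/T_tr = 283 × 820 / 351.5 = 660.2 J/K.
ΔS_total = (228.7) + (660.2) = 889 J/K.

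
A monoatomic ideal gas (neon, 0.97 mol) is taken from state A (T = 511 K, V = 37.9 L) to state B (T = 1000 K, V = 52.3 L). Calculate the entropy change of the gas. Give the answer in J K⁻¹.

ΔS = 10.7 J/K

Entropy is a state function: ΔS = nC_V ln(T₂/T₁) + nR ln(V₂/V₁), with C_V = 3R/2 = 12.47 J mol⁻¹ K⁻¹ for a monoatomic ideal gas.
ΔS = 0.97 × [12.47 × ln(1000/511) + 8.314 × ln(52.3/37.9)] = 10.7 J/K.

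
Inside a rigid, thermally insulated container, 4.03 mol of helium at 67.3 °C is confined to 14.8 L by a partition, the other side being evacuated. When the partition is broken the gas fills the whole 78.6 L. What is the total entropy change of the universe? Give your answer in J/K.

For an ideal gas in free expansion Q = 0 and W = 0, so T is unchanged.
Entropy is a state function; using a reversible isothermal path, ΔS_gas = nR ln(V₂/V₁) = 4.03 × 8.314 × ln(78.6/14.8) = 55.9 J/K.
The insulated surroundings exchange no heat, so ΔS_surr = 0 and ΔS_universe = ΔS_gas.

ΔS_universe = 55.9 J/K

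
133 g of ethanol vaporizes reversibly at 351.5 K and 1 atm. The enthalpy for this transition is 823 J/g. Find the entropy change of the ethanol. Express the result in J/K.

ΔS = 311 J/K

Heat absorbed by the substance: Q = mL = 133 × 823 = 109459 J.
At constant T, ΔS = Q_rev/T = 109459 / 351.5 = 311 J/K.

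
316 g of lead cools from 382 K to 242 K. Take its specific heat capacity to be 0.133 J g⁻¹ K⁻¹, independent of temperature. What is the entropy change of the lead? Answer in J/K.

ΔS = -19.2 J/K

ΔS = ∫dQ_rev/T = m c ln(T₂/T₁) = 316 × 0.133 × ln(242/382) = -19.2 J/K.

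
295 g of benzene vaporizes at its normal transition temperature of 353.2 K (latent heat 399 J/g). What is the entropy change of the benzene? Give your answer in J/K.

Heat absorbed by the substance: Q = mL = 295 × 399 = 117705 J.
At constant T, ΔS = Q_rev/T = 117705 / 353.2 = 333 J/K.

ΔS = 333 J/K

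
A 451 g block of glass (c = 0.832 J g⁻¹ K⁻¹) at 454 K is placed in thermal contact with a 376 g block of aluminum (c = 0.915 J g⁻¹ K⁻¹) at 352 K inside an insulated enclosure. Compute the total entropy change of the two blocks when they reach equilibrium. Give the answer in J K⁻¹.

ΔS_total = 5.77 J/K

Energy balance: T_f = (m₁c₁T₁ + m₂c₂T₂)/(m₁c₁ + m₂c₂) = 405.21 K.
ΔS₁ = m₁c₁ ln(T_f/T₁) = 375.232 × ln(405.21/454) = -42.66 J/K.
ΔS₂ = m₂c₂ ln(T_f/T₂) = 344.04 × ln(405.21/352) = 48.43 J/K.
ΔS_total = -42.66 + 48.43 = 5.77 J/K.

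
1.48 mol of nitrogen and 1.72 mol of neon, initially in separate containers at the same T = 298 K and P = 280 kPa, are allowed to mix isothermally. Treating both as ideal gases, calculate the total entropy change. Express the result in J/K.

ΔS_mix = 18.4 J/K

Mole fractions: x_A = 1.48/3.2 = 0.462, x_B = 0.537.
ΔS_mix = −R(n_A ln x_A + n_B ln x_B) = −8.314 × (1.48 ln 0.462 + 1.72 ln 0.537) = 18.4 J/K.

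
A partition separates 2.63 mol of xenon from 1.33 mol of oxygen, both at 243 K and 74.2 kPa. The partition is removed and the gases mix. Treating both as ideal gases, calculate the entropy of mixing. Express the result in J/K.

Mole fractions: x_A = 2.63/3.96 = 0.664, x_B = 0.336.
ΔS_mix = −R(n_A ln x_A + n_B ln x_B) = −8.314 × (2.63 ln 0.664 + 1.33 ln 0.336) = 21 J/K.

ΔS_mix = 21 J/K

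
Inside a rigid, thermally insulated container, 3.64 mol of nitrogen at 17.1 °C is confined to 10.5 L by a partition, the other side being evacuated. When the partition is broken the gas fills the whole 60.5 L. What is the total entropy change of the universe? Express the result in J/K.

ΔS_universe = 53 J/K

For an ideal gas in free expansion Q = 0 and W = 0, so T is unchanged.
Entropy is a state function; using a reversible isothermal path, ΔS_gas = nR ln(V₂/V₁) = 3.64 × 8.314 × ln(60.5/10.5) = 53 J/K.
The insulated surroundings exchange no heat, so ΔS_surr = 0 and ΔS_universe = ΔS_gas.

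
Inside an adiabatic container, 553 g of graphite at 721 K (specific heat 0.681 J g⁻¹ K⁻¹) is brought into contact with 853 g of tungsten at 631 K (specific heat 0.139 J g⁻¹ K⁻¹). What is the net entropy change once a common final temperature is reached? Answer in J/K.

ΔS_total = 0.783 J/K

Energy balance: T_f = (m₁c₁T₁ + m₂c₂T₂)/(m₁c₁ + m₂c₂) = 699.45 K.
ΔS₁ = m₁c₁ ln(T_f/T₁) = 376.593 × ln(699.45/721) = -11.428 J/K.
ΔS₂ = m₂c₂ ln(T_f/T₂) = 118.567 × ln(699.45/631) = 12.211 J/K.
ΔS_total = -11.428 + 12.211 = 0.783 J/K.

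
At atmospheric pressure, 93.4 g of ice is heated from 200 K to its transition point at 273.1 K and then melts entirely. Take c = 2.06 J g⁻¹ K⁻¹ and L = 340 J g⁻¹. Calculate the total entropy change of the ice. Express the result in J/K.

ΔS = 176 J/K

Warming step: ΔS₁ = m c ln(T_tr/T_i) = 93.4 × 2.06 × ln(273.1/200) = 59.94 J/K.
Phase change: ΔS₂ = +mL/T_tr = 93.4 × 340 / 273.1 = 116.3 J/K.
ΔS_total = (59.94) + (116.3) = 176 J/K.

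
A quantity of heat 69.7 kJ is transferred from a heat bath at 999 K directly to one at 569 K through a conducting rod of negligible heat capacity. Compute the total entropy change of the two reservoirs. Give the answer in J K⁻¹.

ΔS_total = 52.7 J/K

ΔS_hot = −Q/T_H = −69700/999 = -69.77 J/K and ΔS_cold = +Q/T_C = 69700/569 = 122.5 J/K.
ΔS_total = -69.77 + 122.5 = 52.7 J/K, positive as the second law requires.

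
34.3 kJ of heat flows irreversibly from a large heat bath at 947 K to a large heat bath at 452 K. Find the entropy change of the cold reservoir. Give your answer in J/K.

The cold reservoir gains heat Q, so ΔS_cold = +Q/T_C = 34300/452 = 75.9 J/K.

ΔS_cold = 75.9 J/K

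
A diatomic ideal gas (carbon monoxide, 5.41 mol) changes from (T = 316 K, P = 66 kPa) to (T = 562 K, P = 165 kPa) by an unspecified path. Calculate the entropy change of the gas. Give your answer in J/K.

ΔS = nC_p ln(T₂/T₁) − nR ln(P₂/P₁), with C_p = 7R/2 = 29.1 J mol⁻¹ K⁻¹ for a diatomic ideal gas.
ΔS = 5.41 × [29.1 × ln(562/316) − 8.314 × ln(165/66)] = 49.4 J/K.

ΔS = 49.4 J/K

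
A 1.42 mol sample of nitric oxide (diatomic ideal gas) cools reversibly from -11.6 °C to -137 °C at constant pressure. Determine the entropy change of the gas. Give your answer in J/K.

In kelvin: T₁ = 261.55 K, T₂ = 136.15 K. At constant pressure, ΔS = nC_p ln(T₂/T₁) with C_p = 7R/2 = 29.1 J mol⁻¹ K⁻¹.
ΔS = 1.42 × 29.1 × ln(136.15/261.55) = -27 J/K.

ΔS = -27 J/K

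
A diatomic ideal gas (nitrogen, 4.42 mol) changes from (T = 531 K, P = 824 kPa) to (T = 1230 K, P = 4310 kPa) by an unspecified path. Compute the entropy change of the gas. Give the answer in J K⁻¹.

ΔS = 47.2 J/K

ΔS = nC_p ln(T₂/T₁) − nR ln(P₂/P₁), with C_p = 7R/2 = 29.1 J mol⁻¹ K⁻¹ for a diatomic ideal gas.
ΔS = 4.42 × [29.1 × ln(1230/531) − 8.314 × ln(4310/824)] = 47.2 J/K.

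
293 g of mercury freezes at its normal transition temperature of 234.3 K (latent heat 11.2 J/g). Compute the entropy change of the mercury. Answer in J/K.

ΔS = -14 J/K

Heat released by the substance: Q = −mL = −293 × 11.2 = −3281.6 J.
At constant T, ΔS = Q_rev/T = −3281.6 / 234.3 = -14 J/K.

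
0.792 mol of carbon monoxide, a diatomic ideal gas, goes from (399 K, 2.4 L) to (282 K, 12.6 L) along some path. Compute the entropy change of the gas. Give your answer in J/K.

ΔS = 5.21 J/K

Entropy is a state function: ΔS = nC_V ln(T₂/T₁) + nR ln(V₂/V₁), with C_V = 5R/2 = 20.79 J mol⁻¹ K⁻¹ for a diatomic ideal gas.
ΔS = 0.792 × [20.79 × ln(282/399) + 8.314 × ln(12.6/2.4)] = 5.21 J/K.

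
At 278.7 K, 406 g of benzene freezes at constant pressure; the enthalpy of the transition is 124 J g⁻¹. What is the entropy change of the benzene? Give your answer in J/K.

Heat released by the substance: Q = −mL = −406 × 124 = −50344 J.
At constant T, ΔS = Q_rev/T = −50344 / 278.7 = -181 J/K.

ΔS = -181 J/K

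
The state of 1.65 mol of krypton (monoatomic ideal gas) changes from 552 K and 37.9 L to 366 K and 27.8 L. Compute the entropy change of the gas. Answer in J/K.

ΔS = -12.7 J/K

Entropy is a state function: ΔS = nC_V ln(T₂/T₁) + nR ln(V₂/V₁), with C_V = 3R/2 = 12.47 J mol⁻¹ K⁻¹ for a monoatomic ideal gas.
ΔS = 1.65 × [12.47 × ln(366/552) + 8.314 × ln(27.8/37.9)] = -12.7 J/K.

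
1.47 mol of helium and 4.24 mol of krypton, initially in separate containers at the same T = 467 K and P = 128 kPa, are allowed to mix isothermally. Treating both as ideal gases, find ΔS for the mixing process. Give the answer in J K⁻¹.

Mole fractions: x_A = 1.47/5.71 = 0.257, x_B = 0.743.
ΔS_mix = −R(n_A ln x_A + n_B ln x_B) = −8.314 × (1.47 ln 0.257 + 4.24 ln 0.743) = 27.1 J/K.

ΔS_mix = 27.1 J/K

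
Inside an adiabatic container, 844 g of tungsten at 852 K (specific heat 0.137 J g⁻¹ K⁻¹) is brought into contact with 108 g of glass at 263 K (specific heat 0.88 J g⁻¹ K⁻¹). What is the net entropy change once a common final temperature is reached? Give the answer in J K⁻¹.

Energy balance: T_f = (m₁c₁T₁ + m₂c₂T₂)/(m₁c₁ + m₂c₂) = 586.28 K.
ΔS₁ = m₁c₁ ln(T_f/T₁) = 115.628 × ln(586.28/852) = -43.22 J/K.
ΔS₂ = m₂c₂ ln(T_f/T₂) = 95.04 × ln(586.28/263) = 76.19 J/K.
ΔS_total = -43.22 + 76.19 = 33 J/K.

ΔS_total = 33 J/K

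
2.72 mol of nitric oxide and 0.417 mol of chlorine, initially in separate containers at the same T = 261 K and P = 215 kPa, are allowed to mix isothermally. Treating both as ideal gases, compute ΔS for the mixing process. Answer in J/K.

ΔS_mix = 10.2 J/K

Mole fractions: x_A = 2.72/3.14 = 0.867, x_B = 0.133.
ΔS_mix = −R(n_A ln x_A + n_B ln x_B) = −8.314 × (2.72 ln 0.867 + 0.417 ln 0.133) = 10.2 J/K.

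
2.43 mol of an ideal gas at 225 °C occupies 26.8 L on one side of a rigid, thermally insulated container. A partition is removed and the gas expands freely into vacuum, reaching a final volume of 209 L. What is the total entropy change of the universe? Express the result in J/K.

No heat is exchanged and no work is done, so the ideal-gas temperature stays constant.
Entropy is a state function; using a reversible isothermal path, ΔS_gas = nR ln(V₂/V₁) = 2.43 × 8.314 × ln(209/26.8) = 41.5 J/K.
The insulated surroundings exchange no heat, so ΔS_surr = 0 and ΔS_universe = ΔS_gas.

ΔS_universe = 41.5 J/K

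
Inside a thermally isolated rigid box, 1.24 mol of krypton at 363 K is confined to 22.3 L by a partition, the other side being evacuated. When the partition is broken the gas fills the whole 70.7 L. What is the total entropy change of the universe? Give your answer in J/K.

ΔS_universe = 11.9 J/K

No heat is exchanged and no work is done, so the ideal-gas temperature stays constant.
Entropy is a state function; using a reversible isothermal path, ΔS_gas = nR ln(V₂/V₁) = 1.24 × 8.314 × ln(70.7/22.3) = 11.9 J/K.
The insulated surroundings exchange no heat, so ΔS_surr = 0 and ΔS_universe = ΔS_gas.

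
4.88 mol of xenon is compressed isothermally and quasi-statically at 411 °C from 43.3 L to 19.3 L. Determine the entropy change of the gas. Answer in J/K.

For an isothermal ideal gas ΔS_gas = nR ln(V₂/V₁) = 4.88 × 8.314 × ln(19.3/43.3) = -32.8 J/K.

ΔS_gas = -32.8 J/K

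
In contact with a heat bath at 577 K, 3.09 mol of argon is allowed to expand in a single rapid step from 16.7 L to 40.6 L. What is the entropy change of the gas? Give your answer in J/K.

Entropy is a state function, so ΔS_gas depends only on the end states.
For an isothermal ideal gas ΔS_gas = nR ln(V₂/V₁) = 3.09 × 8.314 × ln(40.6/16.7) = 22.8 J/K.

ΔS_gas = 22.8 J/K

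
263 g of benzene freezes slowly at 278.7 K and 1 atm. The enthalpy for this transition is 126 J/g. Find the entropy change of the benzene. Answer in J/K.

ΔS = -119 J/K

Heat released by the substance: Q = −mL = −263 × 126 = −33138 J.
At constant T, ΔS = Q_rev/T = −33138 / 278.7 = -119 J/K.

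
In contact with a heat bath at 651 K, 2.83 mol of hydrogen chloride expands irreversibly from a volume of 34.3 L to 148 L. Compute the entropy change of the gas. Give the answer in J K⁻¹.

Entropy is a state function, so ΔS_gas depends only on the end states.
For an isothermal ideal gas ΔS_gas = nR ln(V₂/V₁) = 2.83 × 8.314 × ln(148/34.3) = 34.4 J/K.

ΔS_gas = 34.4 J/K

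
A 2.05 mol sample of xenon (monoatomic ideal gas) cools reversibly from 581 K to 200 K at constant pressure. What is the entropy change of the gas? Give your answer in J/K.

ΔS = -45.4 J/K

At constant pressure, ΔS = nC_p ln(T₂/T₁) with C_p = 5R/2 = 20.79 J mol⁻¹ K⁻¹.
ΔS = 2.05 × 20.79 × ln(200/581) = -45.4 J/K.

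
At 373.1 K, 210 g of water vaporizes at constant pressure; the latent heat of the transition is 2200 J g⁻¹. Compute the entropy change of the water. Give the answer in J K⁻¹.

ΔS = 1240 J/K

Heat absorbed by the substance: Q = mL = 210 × 2200 = 462000 J.
At constant T, ΔS = Q_rev/T = 462000 / 373.1 = 1240 J/K.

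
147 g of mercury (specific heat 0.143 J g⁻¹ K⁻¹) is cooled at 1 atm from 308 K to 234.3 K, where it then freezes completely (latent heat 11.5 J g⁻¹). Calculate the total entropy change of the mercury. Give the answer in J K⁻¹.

Cooling step: ΔS₁ = m c ln(T_tr/T_i) = 147 × 0.143 × ln(234.3/308) = -5.749 J/K.
Phase change: ΔS₂ = −mL/T_tr = −147 × 11.5 / 234.3 = -7.215 J/K.
ΔS_total = (-5.749) + (-7.215) = -13 J/K.

ΔS = -13 J/K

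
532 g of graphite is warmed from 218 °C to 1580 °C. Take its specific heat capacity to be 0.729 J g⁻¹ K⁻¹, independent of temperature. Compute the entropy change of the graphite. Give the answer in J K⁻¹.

In kelvin: T₁ = 491.15 K, T₂ = 1853.15 K. ΔS = ∫dQ_rev/T = m c ln(T₂/T₁) = 532 × 0.729 × ln(1853.15/491.15) = 515 J/K.

ΔS = 515 J/K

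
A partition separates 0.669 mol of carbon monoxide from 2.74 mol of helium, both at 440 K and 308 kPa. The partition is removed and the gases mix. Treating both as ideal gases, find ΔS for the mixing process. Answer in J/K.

Mole fractions: x_A = 0.669/3.41 = 0.196, x_B = 0.804.
ΔS_mix = −R(n_A ln x_A + n_B ln x_B) = −8.314 × (0.669 ln 0.196 + 2.74 ln 0.804) = 14 J/K.

ΔS_mix = 14 J/K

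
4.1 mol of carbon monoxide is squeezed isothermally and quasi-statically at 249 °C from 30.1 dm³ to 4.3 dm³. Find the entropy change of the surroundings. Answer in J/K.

ΔS_surr = 66.3 J/K

For an isothermal ideal gas ΔS_gas = nR ln(V₂/V₁) = 4.1 × 8.314 × ln(4.3/30.1) = -66.3 J/K.
The process is reversible, so ΔS_surr = −ΔS_gas = 66.3 J/K and ΔS_universe = 0.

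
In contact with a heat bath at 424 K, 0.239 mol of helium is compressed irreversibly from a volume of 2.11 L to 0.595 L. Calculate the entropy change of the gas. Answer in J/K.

Entropy is a state function, so ΔS_gas depends only on the end states.
For an isothermal ideal gas ΔS_gas = nR ln(V₂/V₁) = 0.239 × 8.314 × ln(0.595/2.11) = -2.52 J/K.

ΔS_gas = -2.52 J/K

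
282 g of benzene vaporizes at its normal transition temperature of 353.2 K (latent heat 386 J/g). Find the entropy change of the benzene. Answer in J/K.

ΔS = 308 J/K

Heat absorbed by the substance: Q = mL = 282 × 386 = 108852 J.
At constant T, ΔS = Q_rev/T = 108852 / 353.2 = 308 J/K.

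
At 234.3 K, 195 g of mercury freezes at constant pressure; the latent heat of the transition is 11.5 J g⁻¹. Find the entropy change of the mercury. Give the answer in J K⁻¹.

ΔS = -9.57 J/K

Heat released by the substance: Q = −mL = −195 × 11.5 = −2242.5 J.
At constant T, ΔS = Q_rev/T = −2242.5 / 234.3 = -9.57 J/K.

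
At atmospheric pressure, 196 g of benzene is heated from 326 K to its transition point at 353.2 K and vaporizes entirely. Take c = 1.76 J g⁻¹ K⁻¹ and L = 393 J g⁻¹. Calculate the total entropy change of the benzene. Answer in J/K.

ΔS = 246 J/K

Warming step: ΔS₁ = m c ln(T_tr/T_i) = 196 × 1.76 × ln(353.2/326) = 27.64 J/K.
Phase change: ΔS₂ = +mL/T_tr = 196 × 393 / 353.2 = 218.1 J/K.
ΔS_total = (27.64) + (218.1) = 246 J/K.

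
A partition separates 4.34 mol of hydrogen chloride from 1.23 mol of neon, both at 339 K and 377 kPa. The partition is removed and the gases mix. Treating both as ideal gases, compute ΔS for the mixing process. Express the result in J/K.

Mole fractions: x_A = 4.34/5.57 = 0.779, x_B = 0.221.
ΔS_mix = −R(n_A ln x_A + n_B ln x_B) = −8.314 × (4.34 ln 0.779 + 1.23 ln 0.221) = 24.4 J/K.

ΔS_mix = 24.4 J/K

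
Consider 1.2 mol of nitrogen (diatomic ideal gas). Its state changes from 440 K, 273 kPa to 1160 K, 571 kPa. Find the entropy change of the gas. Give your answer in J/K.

ΔS = nC_p ln(T₂/T₁) − nR ln(P₂/P₁), with C_p = 7R/2 = 29.1 J mol⁻¹ K⁻¹ for a diatomic ideal gas.
ΔS = 1.2 × [29.1 × ln(1160/440) − 8.314 × ln(571/273)] = 26.5 J/K.

ΔS = 26.5 J/K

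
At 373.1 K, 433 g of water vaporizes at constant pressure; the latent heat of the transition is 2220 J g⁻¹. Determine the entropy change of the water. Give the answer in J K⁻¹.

Heat absorbed by the substance: Q = mL = 433 × 2220 = 961260 J.
At constant T, ΔS = Q_rev/T = 961260 / 373.1 = 2580 J/K.

ΔS = 2580 J/K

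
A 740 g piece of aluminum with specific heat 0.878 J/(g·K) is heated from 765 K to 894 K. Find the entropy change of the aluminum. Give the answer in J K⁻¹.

ΔS = ∫dQ_rev/T = m c ln(T₂/T₁) = 740 × 0.878 × ln(894/765) = 101 J/K.

ΔS = 101 J/K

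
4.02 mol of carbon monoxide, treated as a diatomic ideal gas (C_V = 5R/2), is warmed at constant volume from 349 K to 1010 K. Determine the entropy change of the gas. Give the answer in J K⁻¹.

At constant volume, ΔS = nC_V ln(T₂/T₁) with C_V = 5R/2 = 20.79 J mol⁻¹ K⁻¹.
ΔS = 4.02 × 20.79 × ln(1010/349) = 88.8 J/K.

ΔS = 88.8 J/K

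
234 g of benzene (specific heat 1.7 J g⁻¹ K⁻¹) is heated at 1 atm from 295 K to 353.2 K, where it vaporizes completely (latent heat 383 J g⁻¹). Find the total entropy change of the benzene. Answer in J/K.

ΔS = 325 J/K

Warming step: ΔS₁ = m c ln(T_tr/T_i) = 234 × 1.7 × ln(353.2/295) = 71.63 J/K.
Phase change: ΔS₂ = +mL/T_tr = 234 × 383 / 353.2 = 253.7 J/K.
ΔS_total = (71.63) + (253.7) = 325 J/K.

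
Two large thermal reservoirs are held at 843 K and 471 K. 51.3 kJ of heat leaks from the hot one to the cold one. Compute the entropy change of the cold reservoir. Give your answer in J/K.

The cold reservoir gains heat Q, so ΔS_cold = +Q/T_C = 51300/471 = 109 J/K.

ΔS_cold = 109 J/K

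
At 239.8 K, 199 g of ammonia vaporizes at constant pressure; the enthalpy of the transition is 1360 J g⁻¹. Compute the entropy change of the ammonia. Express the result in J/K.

Heat absorbed by the substance: Q = mL = 199 × 1360 = 270640 J.
At constant T, ΔS = Q_rev/T = 270640 / 239.8 = 1130 J/K.

ΔS = 1130 J/K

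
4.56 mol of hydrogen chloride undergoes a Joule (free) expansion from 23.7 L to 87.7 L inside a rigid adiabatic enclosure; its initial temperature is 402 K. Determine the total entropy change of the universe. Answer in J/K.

No heat is exchanged and no work is done, so the ideal-gas temperature stays constant.
Entropy is a state function; using a reversible isothermal path, ΔS_gas = nR ln(V₂/V₁) = 4.56 × 8.314 × ln(87.7/23.7) = 49.6 J/K.
The insulated surroundings exchange no heat, so ΔS_surr = 0 and ΔS_universe = ΔS_gas.

ΔS_universe = 49.6 J/K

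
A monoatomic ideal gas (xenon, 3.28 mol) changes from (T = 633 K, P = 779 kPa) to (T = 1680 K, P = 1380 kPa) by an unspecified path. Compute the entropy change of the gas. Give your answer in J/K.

ΔS = 51 J/K

ΔS = nC_p ln(T₂/T₁) − nR ln(P₂/P₁), with C_p = 5R/2 = 20.79 J mol⁻¹ K⁻¹ for a monoatomic ideal gas.
ΔS = 3.28 × [20.79 × ln(1680/633) − 8.314 × ln(1380/779)] = 51 J/K.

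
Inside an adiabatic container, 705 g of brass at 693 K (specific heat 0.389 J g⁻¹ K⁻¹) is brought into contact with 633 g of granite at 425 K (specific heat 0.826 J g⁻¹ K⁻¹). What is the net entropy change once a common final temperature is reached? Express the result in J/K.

ΔS_total = 22.4 J/K

Energy balance: T_f = (m₁c₁T₁ + m₂c₂T₂)/(m₁c₁ + m₂c₂) = 517.21 K.
ΔS₁ = m₁c₁ ln(T_f/T₁) = 274.245 × ln(517.21/693) = -80.241 J/K.
ΔS₂ = m₂c₂ ln(T_f/T₂) = 522.858 × ln(517.21/425) = 102.66 J/K.
ΔS_total = -80.241 + 102.66 = 22.4 J/K.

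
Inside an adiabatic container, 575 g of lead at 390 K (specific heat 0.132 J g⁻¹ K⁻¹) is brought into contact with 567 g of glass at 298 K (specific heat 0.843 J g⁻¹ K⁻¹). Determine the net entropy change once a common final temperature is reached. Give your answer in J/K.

ΔS_total = 2.53 J/K

Energy balance: T_f = (m₁c₁T₁ + m₂c₂T₂)/(m₁c₁ + m₂c₂) = 310.61 K.
ΔS₁ = m₁c₁ ln(T_f/T₁) = 75.9 × ln(310.61/390) = -17.28 J/K.
ΔS₂ = m₂c₂ ln(T_f/T₂) = 477.981 × ln(310.61/298) = 19.81 J/K.
ΔS_total = -17.28 + 19.81 = 2.53 J/K.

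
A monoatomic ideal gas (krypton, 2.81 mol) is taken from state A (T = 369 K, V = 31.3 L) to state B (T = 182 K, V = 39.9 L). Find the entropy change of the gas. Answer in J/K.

Entropy is a state function: ΔS = nC_V ln(T₂/T₁) + nR ln(V₂/V₁), with C_V = 3R/2 = 12.47 J mol⁻¹ K⁻¹ for a monoatomic ideal gas.
ΔS = 2.81 × [12.47 × ln(182/369) + 8.314 × ln(39.9/31.3)] = -19.1 J/K.

ΔS = -19.1 J/K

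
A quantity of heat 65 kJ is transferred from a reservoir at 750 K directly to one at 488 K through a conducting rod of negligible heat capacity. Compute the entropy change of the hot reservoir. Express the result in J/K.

ΔS_hot = -86.7 J/K

The hot reservoir loses heat Q, so ΔS_hot = −Q/T_H = −65000/750 = -86.7 J/K.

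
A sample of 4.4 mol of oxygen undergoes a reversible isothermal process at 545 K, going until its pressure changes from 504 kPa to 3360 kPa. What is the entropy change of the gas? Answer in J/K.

For an isothermal ideal gas ΔS_gas = nR ln(P₁/P₂) = 4.4 × 8.314 × ln(504/3360) = -69.4 J/K.

ΔS_gas = -69.4 J/K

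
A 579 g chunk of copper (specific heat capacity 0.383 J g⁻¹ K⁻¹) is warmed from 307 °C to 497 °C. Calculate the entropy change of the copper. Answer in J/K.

ΔS = 62.8 J/K

In kelvin: T₁ = 580.15 K, T₂ = 770.15 K. ΔS = ∫dQ_rev/T = m c ln(T₂/T₁) = 579 × 0.383 × ln(770.15/580.15) = 62.8 J/K.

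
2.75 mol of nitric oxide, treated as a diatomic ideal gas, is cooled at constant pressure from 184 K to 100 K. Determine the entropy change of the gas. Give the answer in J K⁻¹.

At constant pressure, ΔS = nC_p ln(T₂/T₁) with C_p = 7R/2 = 29.1 J mol⁻¹ K⁻¹.
ΔS = 2.75 × 29.1 × ln(100/184) = -48.8 J/K.

ΔS = -48.8 J/K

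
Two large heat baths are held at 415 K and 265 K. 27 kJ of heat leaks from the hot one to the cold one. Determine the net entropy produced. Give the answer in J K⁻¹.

ΔS_hot = −Q/T_H = −27000/415 = -65.06 J/K and ΔS_cold = +Q/T_C = 27000/265 = 101.9 J/K.
ΔS_total = -65.06 + 101.9 = 36.8 J/K, positive as the second law requires.

ΔS_total = 36.8 J/K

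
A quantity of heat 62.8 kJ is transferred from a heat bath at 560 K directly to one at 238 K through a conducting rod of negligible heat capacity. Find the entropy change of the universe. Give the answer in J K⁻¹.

ΔS_hot = −Q/T_H = −62800/560 = -112.1 J/K and ΔS_cold = +Q/T_C = 62800/238 = 263.9 J/K.
ΔS_total = -112.1 + 263.9 = 152 J/K, positive as the second law requires.

ΔS_total = 152 J/K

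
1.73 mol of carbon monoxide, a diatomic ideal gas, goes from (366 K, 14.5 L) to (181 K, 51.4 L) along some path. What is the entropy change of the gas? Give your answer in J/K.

Entropy is a state function: ΔS = nC_V ln(T₂/T₁) + nR ln(V₂/V₁), with C_V = 5R/2 = 20.79 J mol⁻¹ K⁻¹ for a diatomic ideal gas.
ΔS = 1.73 × [20.79 × ln(181/366) + 8.314 × ln(51.4/14.5)] = -7.12 J/K.

ΔS = -7.12 J/K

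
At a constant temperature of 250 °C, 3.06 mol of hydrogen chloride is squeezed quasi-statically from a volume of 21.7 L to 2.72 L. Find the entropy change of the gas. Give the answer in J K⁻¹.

For an isothermal ideal gas ΔS_gas = nR ln(V₂/V₁) = 3.06 × 8.314 × ln(2.72/21.7) = -52.8 J/K.

ΔS_gas = -52.8 J/K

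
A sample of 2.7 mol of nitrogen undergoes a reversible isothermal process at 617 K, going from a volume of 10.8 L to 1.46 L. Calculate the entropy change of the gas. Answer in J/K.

For an isothermal ideal gas ΔS_gas = nR ln(V₂/V₁) = 2.7 × 8.314 × ln(1.46/10.8) = -44.9 J/K.

ΔS_gas = -44.9 J/K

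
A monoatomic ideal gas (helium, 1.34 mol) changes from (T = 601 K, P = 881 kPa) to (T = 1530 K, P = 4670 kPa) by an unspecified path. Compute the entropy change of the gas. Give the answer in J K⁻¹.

ΔS = 7.44 J/K

ΔS = nC_p ln(T₂/T₁) − nR ln(P₂/P₁), with C_p = 5R/2 = 20.79 J mol⁻¹ K⁻¹ for a monoatomic ideal gas.
ΔS = 1.34 × [20.79 × ln(1530/601) − 8.314 × ln(4670/881)] = 7.44 J/K.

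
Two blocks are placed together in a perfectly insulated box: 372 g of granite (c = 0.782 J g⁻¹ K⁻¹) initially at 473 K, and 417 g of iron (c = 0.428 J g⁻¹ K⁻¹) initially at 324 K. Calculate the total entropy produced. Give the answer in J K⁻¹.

ΔS_total = 7.64 J/K

Energy balance: T_f = (m₁c₁T₁ + m₂c₂T₂)/(m₁c₁ + m₂c₂) = 416.34 K.
ΔS₁ = m₁c₁ ln(T_f/T₁) = 290.904 × ln(416.34/473) = -37.114 J/K.
ΔS₂ = m₂c₂ ln(T_f/T₂) = 178.476 × ln(416.34/324) = 44.756 J/K.
ΔS_total = -37.114 + 44.756 = 7.64 J/K.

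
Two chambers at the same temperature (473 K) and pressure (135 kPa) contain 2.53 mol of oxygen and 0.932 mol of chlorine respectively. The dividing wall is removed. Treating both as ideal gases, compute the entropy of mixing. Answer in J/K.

Mole fractions: x_A = 2.53/3.46 = 0.731, x_B = 0.269.
ΔS_mix = −R(n_A ln x_A + n_B ln x_B) = −8.314 × (2.53 ln 0.731 + 0.932 ln 0.269) = 16.8 J/K.

ΔS_mix = 16.8 J/K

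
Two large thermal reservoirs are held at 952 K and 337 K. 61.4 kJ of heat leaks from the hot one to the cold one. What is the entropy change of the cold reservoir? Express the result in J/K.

The cold reservoir gains heat Q, so ΔS_cold = +Q/T_C = 61400/337 = 182 J/K.

ΔS_cold = 182 J/K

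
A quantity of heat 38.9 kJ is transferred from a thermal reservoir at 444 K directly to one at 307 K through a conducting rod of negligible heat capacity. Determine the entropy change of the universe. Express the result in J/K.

ΔS_hot = −Q/T_H = −38900/444 = -87.61 J/K and ΔS_cold = +Q/T_C = 38900/307 = 126.7 J/K.
ΔS_total = -87.61 + 126.7 = 39.1 J/K, positive as the second law requires.

ΔS_total = 39.1 J/K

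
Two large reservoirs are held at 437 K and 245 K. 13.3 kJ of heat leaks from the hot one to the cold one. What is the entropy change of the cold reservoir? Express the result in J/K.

The cold reservoir gains heat Q, so ΔS_cold = +Q/T_C = 13300/245 = 54.3 J/K.

ΔS_cold = 54.3 J/K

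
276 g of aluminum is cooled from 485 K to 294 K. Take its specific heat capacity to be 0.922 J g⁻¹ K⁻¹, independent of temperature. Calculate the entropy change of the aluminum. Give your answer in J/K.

ΔS = ∫dQ_rev/T = m c ln(T₂/T₁) = 276 × 0.922 × ln(294/485) = -127 J/K.

ΔS = -127 J/K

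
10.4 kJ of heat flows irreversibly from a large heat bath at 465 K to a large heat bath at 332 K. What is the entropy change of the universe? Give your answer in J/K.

ΔS_hot = −Q/T_H = −10400/465 = -22.37 J/K and ΔS_cold = +Q/T_C = 10400/332 = 31.33 J/K.
ΔS_total = -22.37 + 31.33 = 8.96 J/K, positive as the second law requires.

ΔS_total = 8.96 J/K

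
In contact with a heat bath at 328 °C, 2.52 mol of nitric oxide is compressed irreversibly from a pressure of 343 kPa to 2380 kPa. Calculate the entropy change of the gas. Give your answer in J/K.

Entropy is a state function, so ΔS_gas depends only on the end states.
For an isothermal ideal gas ΔS_gas = nR ln(P₁/P₂) = 2.52 × 8.314 × ln(343/2380) = -40.6 J/K.

ΔS_gas = -40.6 J/K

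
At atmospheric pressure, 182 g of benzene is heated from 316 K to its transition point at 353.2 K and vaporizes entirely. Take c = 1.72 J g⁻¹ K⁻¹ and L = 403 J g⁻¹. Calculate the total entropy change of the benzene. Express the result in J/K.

Warming step: ΔS₁ = m c ln(T_tr/T_i) = 182 × 1.72 × ln(353.2/316) = 34.84 J/K.
Phase change: ΔS₂ = +mL/T_tr = 182 × 403 / 353.2 = 207.7 J/K.
ΔS_total = (34.84) + (207.7) = 243 J/K.

ΔS = 243 J/K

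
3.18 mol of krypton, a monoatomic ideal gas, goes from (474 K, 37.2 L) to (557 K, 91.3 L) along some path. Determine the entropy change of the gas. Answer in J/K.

Entropy is a state function: ΔS = nC_V ln(T₂/T₁) + nR ln(V₂/V₁), with C_V = 3R/2 = 12.47 J mol⁻¹ K⁻¹ for a monoatomic ideal gas.
ΔS = 3.18 × [12.47 × ln(557/474) + 8.314 × ln(91.3/37.2)] = 30.1 J/K.

ΔS = 30.1 J/K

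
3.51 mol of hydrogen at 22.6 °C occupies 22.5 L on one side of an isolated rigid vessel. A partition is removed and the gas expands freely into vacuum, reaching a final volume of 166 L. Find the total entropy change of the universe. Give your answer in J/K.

ΔS_universe = 58.3 J/K

For an ideal gas in free expansion Q = 0 and W = 0, so T is unchanged.
Entropy is a state function; using a reversible isothermal path, ΔS_gas = nR ln(V₂/V₁) = 3.51 × 8.314 × ln(166/22.5) = 58.3 J/K.
The insulated surroundings exchange no heat, so ΔS_surr = 0 and ΔS_universe = ΔS_gas.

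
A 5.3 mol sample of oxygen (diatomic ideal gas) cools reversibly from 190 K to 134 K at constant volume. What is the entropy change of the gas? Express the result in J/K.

ΔS = -38.5 J/K

At constant volume, ΔS = nC_V ln(T₂/T₁) with C_V = 5R/2 = 20.79 J mol⁻¹ K⁻¹.
ΔS = 5.3 × 20.79 × ln(134/190) = -38.5 J/K.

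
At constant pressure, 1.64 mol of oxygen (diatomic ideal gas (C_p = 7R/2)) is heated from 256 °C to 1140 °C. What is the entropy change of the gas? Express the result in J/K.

ΔS = 46.9 J/K

In kelvin: T₁ = 529.15 K, T₂ = 1413.15 K. At constant pressure, ΔS = nC_p ln(T₂/T₁) with C_p = 7R/2 = 29.1 J mol⁻¹ K⁻¹.
ΔS = 1.64 × 29.1 × ln(1413.15/529.15) = 46.9 J/K.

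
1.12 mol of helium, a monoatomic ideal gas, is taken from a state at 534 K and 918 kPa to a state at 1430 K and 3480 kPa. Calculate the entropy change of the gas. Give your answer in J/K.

ΔS = nC_p ln(T₂/T₁) − nR ln(P₂/P₁), with C_p = 5R/2 = 20.79 J mol⁻¹ K⁻¹ for a monoatomic ideal gas.
ΔS = 1.12 × [20.79 × ln(1430/534) − 8.314 × ln(3480/918)] = 10.5 J/K.

ΔS = 10.5 J/K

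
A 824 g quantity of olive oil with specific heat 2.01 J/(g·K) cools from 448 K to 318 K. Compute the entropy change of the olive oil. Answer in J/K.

ΔS = ∫dQ_rev/T = m c ln(T₂/T₁) = 824 × 2.01 × ln(318/448) = -568 J/K.

ΔS = -568 J/K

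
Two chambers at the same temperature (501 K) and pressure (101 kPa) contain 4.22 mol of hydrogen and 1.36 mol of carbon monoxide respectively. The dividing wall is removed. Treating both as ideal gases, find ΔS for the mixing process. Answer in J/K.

Mole fractions: x_A = 4.22/5.58 = 0.756, x_B = 0.244.
ΔS_mix = −R(n_A ln x_A + n_B ln x_B) = −8.314 × (4.22 ln 0.756 + 1.36 ln 0.244) = 25.8 J/K.

ΔS_mix = 25.8 J/K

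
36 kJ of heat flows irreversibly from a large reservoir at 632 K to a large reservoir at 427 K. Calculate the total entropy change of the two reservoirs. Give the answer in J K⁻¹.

ΔS_total = 27.3 J/K

ΔS_hot = −Q/T_H = −36000/632 = -56.962 J/K and ΔS_cold = +Q/T_C = 36000/427 = 84.309 J/K.
ΔS_total = -56.962 + 84.309 = 27.3 J/K, positive as the second law requires.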